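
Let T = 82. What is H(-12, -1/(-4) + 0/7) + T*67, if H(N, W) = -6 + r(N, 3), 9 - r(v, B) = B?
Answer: 5494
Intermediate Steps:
r(v, B) = 9 - B
H(N, W) = 0 (H(N, W) = -6 + (9 - 1*3) = -6 + (9 - 3) = -6 + 6 = 0)
H(-12, -1/(-4) + 0/7) + T*67 = 0 + 82*67 = 0 + 5494 = 5494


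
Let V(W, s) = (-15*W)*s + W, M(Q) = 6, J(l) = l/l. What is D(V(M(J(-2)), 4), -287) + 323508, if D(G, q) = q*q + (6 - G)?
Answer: 406237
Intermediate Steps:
J(l) = 1
V(W, s) = W - 15*W*s (V(W, s) = -15*W*s + W = W - 15*W*s)
D(G, q) = 6 + q² - G (D(G, q) = q² + (6 - G) = 6 + q² - G)
D(V(M(J(-2)), 4), -287) + 323508 = (6 + (-287)² - 6*(1 - 15*4)) + 323508 = (6 + 82369 - 6*(1 - 60)) + 323508 = (6 + 82369 - 6*(-59)) + 323508 = (6 + 82369 - 1*(-354)) + 323508 = (6 + 82369 + 354) + 323508 = 82729 + 323508 = 406237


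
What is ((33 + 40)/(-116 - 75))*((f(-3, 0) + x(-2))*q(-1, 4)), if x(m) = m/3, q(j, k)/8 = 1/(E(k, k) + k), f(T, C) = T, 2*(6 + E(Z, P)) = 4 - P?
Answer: -3212/573 ≈ -5.6056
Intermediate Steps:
E(Z, P) = -4 - P/2 (E(Z, P) = -6 + (4 - P)/2 = -6 + (2 - P/2) = -4 - P/2)
q(j, k) = 8/(-4 + k/2) (q(j, k) = 8/((-4 - k/2) + k) = 8/(-4 + k/2))
x(m) = m/3 (x(m) = m*(⅓) = m/3)
((33 + 40)/(-116 - 75))*((f(-3, 0) + x(-2))*q(-1, 4)) = ((33 + 40)/(-116 - 75))*((-3 + (⅓)*(-2))*(16/(-8 + 4))) = (73/(-191))*((-3 - ⅔)*(16/(-4))) = (73*(-1/191))*(-176*(-1)/(3*4)) = -(-803)*(-4)/573 = -73/191*44/3 = -3212/573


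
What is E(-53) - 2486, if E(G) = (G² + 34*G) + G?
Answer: -1532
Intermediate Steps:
E(G) = G² + 35*G
E(-53) - 2486 = -53*(35 - 53) - 2486 = -53*(-18) - 2486 = 954 - 2486 = -1532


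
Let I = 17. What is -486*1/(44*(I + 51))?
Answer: -243/1496 ≈ -0.16243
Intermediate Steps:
-486*1/(44*(I + 51)) = -486*1/(44*(17 + 51)) = -486/(68*44) = -486/2992 = -486*1/2992 = -243/1496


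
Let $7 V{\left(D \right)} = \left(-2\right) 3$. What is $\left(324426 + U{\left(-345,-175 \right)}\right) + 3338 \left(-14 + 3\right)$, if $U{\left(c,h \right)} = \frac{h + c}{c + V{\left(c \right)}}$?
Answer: $\frac{696544708}{2421} \approx 2.8771 \cdot 10^{5}$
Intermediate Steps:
$V{\left(D \right)} = - \frac{6}{7}$ ($V{\left(D \right)} = \frac{\left(-2\right) 3}{7} = \frac{1}{7} \left(-6\right) = - \frac{6}{7}$)
$U{\left(c,h \right)} = \frac{c + h}{- \frac{6}{7} + c}$ ($U{\left(c,h \right)} = \frac{h + c}{c - \frac{6}{7}} = \frac{c + h}{- \frac{6}{7} + c}$)
$\left(324426 + U{\left(-345,-175 \right)}\right) + 3338 \left(-14 + 3\right) = \left(324426 + \frac{7 \left(-345 - 175\right)}{-6 + 7 \left(-345\right)}\right) + 3338 \left(-14 + 3\right) = \left(324426 + 7 \frac{1}{-6 - 2415} \left(-520\right)\right) + 3338 \left(-11\right) = \left(324426 + 7 \frac{1}{-2421} \left(-520\right)\right) - 36718 = \left(324426 + 7 \left(- \frac{1}{2421}\right) \left(-520\right)\right) - 36718 = \left(324426 + \frac{3640}{2421}\right) - 36718 = \frac{785438986}{2421} - 36718 = \frac{696544708}{2421}$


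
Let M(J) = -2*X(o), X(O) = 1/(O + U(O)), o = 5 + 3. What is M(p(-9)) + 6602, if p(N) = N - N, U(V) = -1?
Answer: 46212/7 ≈ 6601.7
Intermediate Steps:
o = 8
p(N) = 0
X(O) = 1/(-1 + O) (X(O) = 1/(O - 1) = 1/(-1 + O))
M(J) = -2/7 (M(J) = -2/(-1 + 8) = -2/7)
M(p(-9)) + 6602 = -2/7 + 6602 = 46212/7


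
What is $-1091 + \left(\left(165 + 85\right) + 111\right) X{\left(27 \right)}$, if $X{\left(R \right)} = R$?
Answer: $8656$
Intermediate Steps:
$-1091 + \left(\left(165 + 85\right) + 111\right) X{\left(27 \right)} = -1091 + \left(\left(165 + 85\right) + 111\right) 27 = -1091 + \left(250 + 111\right) 27 = -1091 + 361 \cdot 27 = -1091 + 9747 = 8656$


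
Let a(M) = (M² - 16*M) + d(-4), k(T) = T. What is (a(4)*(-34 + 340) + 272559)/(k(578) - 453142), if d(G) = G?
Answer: -256647/452564 ≈ -0.56710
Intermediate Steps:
a(M) = -4 + M² - 16*M (a(M) = (M² - 16*M) - 4 = -4 + M² - 16*M)
(a(4)*(-34 + 340) + 272559)/(k(578) - 453142) = ((-4 + 4² - 16*4)*(-34 + 340) + 272559)/(578 - 453142) = ((-4 + 16 - 64)*306 + 272559)/(-452564) = (-52*306 + 272559)*(-1/452564) = (-15912 + 272559)*(-1/452564) = 256647*(-1/452564) = -256647/452564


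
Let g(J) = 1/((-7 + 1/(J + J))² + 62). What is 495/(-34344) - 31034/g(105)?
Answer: -5364424153873/1558200 ≈ -3.4427e+6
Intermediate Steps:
g(J) = 1/(62 + (-7 + 1/(2*J))²) (g(J) = 1/((-7 + 1/(2*J))² + 62) = 1/(62 + (-7 + 1/(2*J))²))
495/(-34344) - 31034/g(105) = 495/(-34344) - 31034/(4*105²/(1 - 28*105 + 444*105²)) = 495*(-1/34344) - 31034/(4*11025/(1 - 2940 + 444*11025)) = -55/3816 - 31034/(4*11025/(1 - 2940 + 4895100)) = -55/3816 - 31034/(4*11025/4892161) = -55/3816 - 31034/(4*11025*(1/4892161)) = -55/3816 - 31034/44100/4892161 = -55/3816 - 31034*4892161/44100 = -55/3816 - 75911662237/22050 = -5364424153873/1558200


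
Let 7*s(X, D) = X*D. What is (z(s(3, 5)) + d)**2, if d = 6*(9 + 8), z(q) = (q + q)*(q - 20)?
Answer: 1557504/2401 ≈ 648.69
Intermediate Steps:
s(X, D) = D*X/7 (s(X, D) = (X*D)/7 = (D*X)/7 = D*X/7)
z(q) = 2*q*(-20 + q) (z(q) = (2*q)*(-20 + q) = 2*q*(-20 + q))
d = 102 (d = 6*17 = 102)
(z(s(3, 5)) + d)**2 = (2*((1/7)*5*3)*(-20 + (1/7)*5*3) + 102)**2 = (2*(15/7)*(-20 + 15/7) + 102)**2 = (2*(15/7)*(-125/7) + 102)**2 = (-3750/49 + 102)**2 = (1248/49)**2 = 1557504/2401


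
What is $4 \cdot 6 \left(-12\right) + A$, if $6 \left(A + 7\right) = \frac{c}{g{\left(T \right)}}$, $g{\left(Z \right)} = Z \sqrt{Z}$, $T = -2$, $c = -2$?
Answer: $-295 - \frac{i \sqrt{2}}{12} \approx -295.0 - 0.11785 i$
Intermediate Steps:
$g{\left(Z \right)} = Z^{\frac{3}{2}}$
$A = -7 - \frac{i \sqrt{2}}{12}$ ($A = -7 + \frac{\left(-2\right) \frac{1}{\left(-2\right)^{\frac{3}{2}}}}{6} = -7 + \frac{\left(-2\right) \frac{1}{\left(-2\right) i \sqrt{2}}}{6} = -7 + \frac{\left(-2\right) \frac{i \sqrt{2}}{4}}{6} = -7 + \frac{\left(- \frac{1}{2}\right) i \sqrt{2}}{6} = -7 - \frac{i \sqrt{2}}{12} \approx -7.0 - 0.11785 i$)
$4 \cdot 6 \left(-12\right) + A = 4 \cdot 6 \left(-12\right) - \left(7 + \frac{i \sqrt{2}}{12}\right) = 24 \left(-12\right) - \left(7 + \frac{i \sqrt{2}}{12}\right) = -288 - \left(7 + \frac{i \sqrt{2}}{12}\right) = -295 - \frac{i \sqrt{2}}{12}$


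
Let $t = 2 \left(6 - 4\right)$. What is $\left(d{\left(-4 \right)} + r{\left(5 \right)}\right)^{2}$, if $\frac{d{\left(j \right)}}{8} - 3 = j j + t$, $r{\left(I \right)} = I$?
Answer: $35721$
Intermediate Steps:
$t = 4$ ($t = 2 \cdot 2 = 4$)
$d{\left(j \right)} = 56 + 8 j^{2}$ ($d{\left(j \right)} = 24 + 8 \left(j j + 4\right) = 24 + 8 \left(j^{2} + 4\right) = 24 + 8 \left(4 + j^{2}\right) = 24 + \left(32 + 8 j^{2}\right) = 56 + 8 j^{2}$)
$\left(d{\left(-4 \right)} + r{\left(5 \right)}\right)^{2} = \left(\left(56 + 8 \left(-4\right)^{2}\right) + 5\right)^{2} = \left(\left(56 + 8 \cdot 16\right) + 5\right)^{2} = \left(\left(56 + 128\right) + 5\right)^{2} = \left(184 + 5\right)^{2} = 189^{2} = 35721$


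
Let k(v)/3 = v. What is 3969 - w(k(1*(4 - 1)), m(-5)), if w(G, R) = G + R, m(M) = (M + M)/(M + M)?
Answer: 3959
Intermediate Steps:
m(M) = 1 (m(M) = (2*M)/((2*M)) = (2*M)*(1/(2*M)) = 1)
k(v) = 3*v
3969 - w(k(1*(4 - 1)), m(-5)) = 3969 - (3*(1*(4 - 1)) + 1) = 3969 - (3*(1*3) + 1) = 3969 - (3*3 + 1) = 3969 - (9 + 1) = 3969 - 1*10 = 3969 - 10 = 3959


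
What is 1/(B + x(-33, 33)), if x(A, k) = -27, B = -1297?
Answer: -1/1324 ≈ -0.00075529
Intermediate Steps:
1/(B + x(-33, 33)) = 1/(-1297 - 27) = 1/(-1324) = -1/1324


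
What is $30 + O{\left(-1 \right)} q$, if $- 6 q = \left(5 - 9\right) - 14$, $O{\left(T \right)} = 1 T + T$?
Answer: $24$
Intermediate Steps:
$O{\left(T \right)} = 2 T$ ($O{\left(T \right)} = T + T = 2 T$)
$q = 3$ ($q = - \frac{\left(5 - 9\right) - 14}{6} = - \frac{-4 - 14}{6} = \left(- \frac{1}{6}\right) \left(-18\right) = 3$)
$30 + O{\left(-1 \right)} q = 30 + 2 \left(-1\right) 3 = 30 - 6 = 24$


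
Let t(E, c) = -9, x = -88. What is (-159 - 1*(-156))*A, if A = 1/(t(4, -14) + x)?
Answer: 3/97 ≈ 0.030928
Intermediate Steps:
A = -1/97 (A = 1/(-9 - 88) = 1/(-97) = -1/97 ≈ -0.010309)
(-159 - 1*(-156))*A = (-159 - 1*(-156))*(-1/97) = (-159 + 156)*(-1/97) = -3*(-1/97) = 3/97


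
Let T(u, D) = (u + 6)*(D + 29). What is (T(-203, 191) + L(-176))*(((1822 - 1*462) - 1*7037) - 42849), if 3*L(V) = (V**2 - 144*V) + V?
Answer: 3584906776/3 ≈ 1.1950e+9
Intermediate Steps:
L(V) = -143*V/3 + V**2/3 (L(V) = ((V**2 - 144*V) + V)/3 = (V**2 - 143*V)/3 = -143*V/3 + V**2/3)
T(u, D) = (6 + u)*(29 + D)
(T(-203, 191) + L(-176))*(((1822 - 1*462) - 1*7037) - 42849) = ((174 + 6*191 + 29*(-203) + 191*(-203)) + (1/3)*(-176)*(-143 - 176))*(((1822 - 1*462) - 1*7037) - 42849) = ((174 + 1146 - 5887 - 38773) + (1/3)*(-176)*(-319))*(((1822 - 462) - 7037) - 42849) = (-43340 + 56144/3)*((1360 - 7037) - 42849) = -73876*(-5677 - 42849)/3 = -73876/3*(-48526) = 3584906776/3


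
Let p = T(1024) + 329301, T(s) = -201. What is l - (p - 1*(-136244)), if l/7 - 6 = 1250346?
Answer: 8287120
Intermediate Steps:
l = 8752464 (l = 42 + 7*1250346 = 42 + 8752422 = 8752464)
p = 329100 (p = -201 + 329301 = 329100)
l - (p - 1*(-136244)) = 8752464 - (329100 - 1*(-136244)) = 8752464 - (329100 + 136244) = 8752464 - 1*465344 = 8752464 - 465344 = 8287120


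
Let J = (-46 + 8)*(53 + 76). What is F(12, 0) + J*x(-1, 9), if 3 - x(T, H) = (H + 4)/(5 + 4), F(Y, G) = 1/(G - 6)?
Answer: -15251/2 ≈ -7625.5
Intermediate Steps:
F(Y, G) = 1/(-6 + G)
J = -4902 (J = -38*129 = -4902)
x(T, H) = 23/9 - H/9 (x(T, H) = 3 - (H + 4)/(5 + 4) = 3 - (4 + H)/9 = 3 - (4/9 + H/9) = 3 + (-4/9 - H/9) = 23/9 - H/9)
F(12, 0) + J*x(-1, 9) = 1/(-6 + 0) - 4902*(23/9 - ⅑*9) = 1/(-6) - 4902*(23/9 - 1) = -⅙ - 4902*14/9 = -⅙ - 22876/3 = -15251/2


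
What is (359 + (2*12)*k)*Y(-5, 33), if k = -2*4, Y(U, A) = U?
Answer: -835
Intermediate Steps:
k = -8
(359 + (2*12)*k)*Y(-5, 33) = (359 + (2*12)*(-8))*(-5) = (359 + 24*(-8))*(-5) = (359 - 192)*(-5) = 167*(-5) = -835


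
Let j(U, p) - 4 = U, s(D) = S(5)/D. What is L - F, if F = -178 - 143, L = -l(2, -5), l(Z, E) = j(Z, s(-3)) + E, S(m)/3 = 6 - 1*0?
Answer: 320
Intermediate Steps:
S(m) = 18 (S(m) = 3*(6 - 1*0) = 3*(6 + 0) = 3*6 = 18)
s(D) = 18/D
j(U, p) = 4 + U
l(Z, E) = 4 + E + Z (l(Z, E) = (4 + Z) + E = 4 + E + Z)
L = -1 (L = -(4 - 5 + 2) = -1*1 = -1)
F = -321
L - F = -1 - 1*(-321) = -1 + 321 = 320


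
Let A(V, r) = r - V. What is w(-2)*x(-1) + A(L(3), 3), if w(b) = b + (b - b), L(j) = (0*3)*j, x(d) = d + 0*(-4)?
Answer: 5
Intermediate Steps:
x(d) = d (x(d) = d + 0 = d)
L(j) = 0 (L(j) = 0*j = 0)
w(b) = b (w(b) = b + 0 = b)
w(-2)*x(-1) + A(L(3), 3) = -2*(-1) + (3 - 1*0) = 2 + (3 + 0) = 2 + 3 = 5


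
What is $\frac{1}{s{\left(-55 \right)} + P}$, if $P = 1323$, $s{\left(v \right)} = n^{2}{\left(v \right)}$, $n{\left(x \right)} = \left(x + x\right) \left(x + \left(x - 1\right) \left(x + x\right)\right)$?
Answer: $\frac{1}{450979403823} \approx 2.2174 \cdot 10^{-12}$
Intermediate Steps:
$n{\left(x \right)} = 2 x \left(x + 2 x \left(-1 + x\right)\right)$ ($n{\left(x \right)} = 2 x \left(x + \left(-1 + x\right) 2 x\right) = 2 x \left(x + 2 x \left(-1 + x\right)\right)$)
$s{\left(v \right)} = v^{4} \left(-2 + 4 v\right)^{2}$ ($s{\left(v \right)} = \left(v^{2} \left(-2 + 4 v\right)\right)^{2} = v^{4} \left(-2 + 4 v\right)^{2}$)
$\frac{1}{s{\left(-55 \right)} + P} = \frac{1}{4 \left(-55\right)^{4} \left(-1 + 2 \left(-55\right)\right)^{2} + 1323} = \frac{1}{4 \cdot 9150625 \left(-1 - 110\right)^{2} + 1323} = \frac{1}{4 \cdot 9150625 \left(-111\right)^{2} + 1323} = \frac{1}{4 \cdot 9150625 \cdot 12321 + 1323} = \frac{1}{450979402500 + 1323} = \frac{1}{450979403823}$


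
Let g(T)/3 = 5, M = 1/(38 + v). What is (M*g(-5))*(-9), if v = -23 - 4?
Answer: -135/11 ≈ -12.273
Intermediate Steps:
v = -27
M = 1/11 (M = 1/(38 - 27) = 1/11 ≈ 0.090909)
g(T) = 15 (g(T) = 3*5 = 15)
(M*g(-5))*(-9) = ((1/11)*15)*(-9) = (15/11)*(-9) = -135/11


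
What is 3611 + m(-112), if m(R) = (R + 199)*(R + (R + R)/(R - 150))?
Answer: -793679/131 ≈ -6058.6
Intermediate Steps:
m(R) = (199 + R)*(R + 2*R/(-150 + R)) (m(R) = (199 + R)*(R + (2*R)/(-150 + R)) = (199 + R)*(R + 2*R/(-150 + R)))
3611 + m(-112) = 3611 - 112*(-29452 + (-112)**2 + 51*(-112))/(-150 - 112) = 3611 - 112*(-29452 + 12544 - 5712)/(-262) = 3611 - 112*(-1/262)*(-22620) = 3611 - 1266720/131 = -793679/131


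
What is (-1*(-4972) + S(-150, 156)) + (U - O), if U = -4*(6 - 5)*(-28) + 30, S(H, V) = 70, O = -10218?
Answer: 15402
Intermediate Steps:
U = 142 (U = -4*1*(-28) + 30 = -4*(-28) + 30 = 112 + 30 = 142)
(-1*(-4972) + S(-150, 156)) + (U - O) = (-1*(-4972) + 70) + (142 - 1*(-10218)) = (4972 + 70) + (142 + 10218) = 5042 + 10360 = 15402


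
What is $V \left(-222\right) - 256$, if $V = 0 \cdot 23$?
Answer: $-256$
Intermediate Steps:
$V = 0$
$V \left(-222\right) - 256 = 0 \left(-222\right) - 256 = 0 - 256 = -256$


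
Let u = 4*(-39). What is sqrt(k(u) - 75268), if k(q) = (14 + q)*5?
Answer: 9*I*sqrt(938) ≈ 275.64*I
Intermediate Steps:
u = -156
k(q) = 70 + 5*q
sqrt(k(u) - 75268) = sqrt((70 + 5*(-156)) - 75268) = sqrt((70 - 780) - 75268) = sqrt(-710 - 75268) = sqrt(-75978) = 9*I*sqrt(938)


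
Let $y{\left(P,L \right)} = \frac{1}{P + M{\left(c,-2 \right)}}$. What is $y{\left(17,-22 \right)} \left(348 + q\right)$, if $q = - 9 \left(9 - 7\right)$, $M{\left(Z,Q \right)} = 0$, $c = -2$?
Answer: $\frac{330}{17} \approx 19.412$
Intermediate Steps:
$q = -18$ ($q = \left(-9\right) 2 = -18$)
$y{\left(P,L \right)} = \frac{1}{P}$ ($y{\left(P,L \right)} = \frac{1}{P + 0} = \frac{1}{P}$)
$y{\left(17,-22 \right)} \left(348 + q\right) = \frac{348 - 18}{17} = \frac{1}{17} \cdot 330 = \frac{330}{17}$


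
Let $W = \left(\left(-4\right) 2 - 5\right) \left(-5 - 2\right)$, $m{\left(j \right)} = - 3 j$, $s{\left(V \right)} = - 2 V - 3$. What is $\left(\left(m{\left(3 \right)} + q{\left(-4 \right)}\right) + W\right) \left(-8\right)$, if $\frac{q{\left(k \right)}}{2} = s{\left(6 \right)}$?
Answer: $-416$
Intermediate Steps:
$s{\left(V \right)} = -3 - 2 V$
$q{\left(k \right)} = -30$ ($q{\left(k \right)} = 2 \left(-3 - 12\right) = 2 \left(-15\right) = -30$)
$W = 91$ ($W = \left(-8 - 5\right) \left(-7\right) = \left(-13\right) \left(-7\right) = 91$)
$\left(\left(m{\left(3 \right)} + q{\left(-4 \right)}\right) + W\right) \left(-8\right) = \left(\left(\left(-3\right) 3 - 30\right) + 91\right) \left(-8\right) = \left(\left(-9 - 30\right) + 91\right) \left(-8\right) = \left(-39 + 91\right) \left(-8\right) = 52 \left(-8\right) = -416$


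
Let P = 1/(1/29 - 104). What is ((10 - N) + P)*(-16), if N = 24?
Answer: 675824/3015 ≈ 224.15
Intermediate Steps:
P = -29/3015 (P = 1/(1/29 - 104) = 1/(-3015/29) = -29/3015 ≈ -0.0096186)
((10 - N) + P)*(-16) = ((10 - 1*24) - 29/3015)*(-16) = ((10 - 24) - 29/3015)*(-16) = (-14 - 29/3015)*(-16) = -42239/3015*(-16) = 675824/3015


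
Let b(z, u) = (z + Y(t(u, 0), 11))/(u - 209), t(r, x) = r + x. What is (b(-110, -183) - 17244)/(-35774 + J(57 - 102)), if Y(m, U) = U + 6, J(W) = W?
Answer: 6759555/14041048 ≈ 0.48141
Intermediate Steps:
Y(m, U) = 6 + U
b(z, u) = (17 + z)/(-209 + u) (b(z, u) = (z + (6 + 11))/(u - 209) = (z + 17)/(-209 + u) = (17 + z)/(-209 + u))
(b(-110, -183) - 17244)/(-35774 + J(57 - 102)) = ((17 - 110)/(-209 - 183) - 17244)/(-35774 + (57 - 102)) = (-93/(-392) - 17244)/(-35774 - 45) = (-1/392*(-93) - 17244)/(-35819) = (93/392 - 17244)*(-1/35819) = -6759555/392*(-1/35819) = 6759555/14041048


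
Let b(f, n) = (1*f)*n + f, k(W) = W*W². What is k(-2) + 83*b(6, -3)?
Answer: -1004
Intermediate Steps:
k(W) = W³
b(f, n) = f + f*n (b(f, n) = f*n + f = f + f*n)
k(-2) + 83*b(6, -3) = (-2)³ + 83*(6*(1 - 3)) = -8 + 83*(6*(-2)) = -8 + 83*(-12) = -8 - 996 = -1004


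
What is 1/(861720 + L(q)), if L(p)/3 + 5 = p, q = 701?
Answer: 1/863808 ≈ 1.1577e-6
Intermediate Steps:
L(p) = -15 + 3*p
1/(861720 + L(q)) = 1/(861720 + (-15 + 3*701)) = 1/(861720 + (-15 + 2103)) = 1/(861720 + 2088) = 1/863808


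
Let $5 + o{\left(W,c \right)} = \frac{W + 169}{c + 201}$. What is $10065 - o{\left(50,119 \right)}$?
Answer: $\frac{3222181}{320} \approx 10069.0$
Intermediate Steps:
$o{\left(W,c \right)} = -5 + \frac{169 + W}{201 + c}$ ($o{\left(W,c \right)} = -5 + \frac{W + 169}{c + 201} = -5 + \frac{169 + W}{201 + c}$)
$10065 - o{\left(50,119 \right)} = 10065 - \frac{-836 + 50 - 595}{201 + 119} = 10065 - \frac{-836 + 50 - 595}{320} = 10065 - \frac{1}{320} \left(-1381\right) = 10065 - - \frac{1381}{320} = 10065 + \frac{1381}{320} = \frac{3222181}{320}$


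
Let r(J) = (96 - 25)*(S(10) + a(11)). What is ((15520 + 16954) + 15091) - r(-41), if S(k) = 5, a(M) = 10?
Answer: 46500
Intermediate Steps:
r(J) = 1065 (r(J) = (96 - 25)*(5 + 10) = 71*15 = 1065)
((15520 + 16954) + 15091) - r(-41) = ((15520 + 16954) + 15091) - 1*1065 = (32474 + 15091) - 1065 = 47565 - 1065 = 46500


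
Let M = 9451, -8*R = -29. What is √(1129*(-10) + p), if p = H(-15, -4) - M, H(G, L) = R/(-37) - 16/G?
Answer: I*√102215170290/2220 ≈ 144.01*I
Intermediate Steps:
R = 29/8 (R = -⅛*(-29) = 29/8 ≈ 3.6250)
H(G, L) = -29/296 - 16/G (H(G, L) = (29/8)/(-37) - 16/G = (29/8)*(-1/37) - 16/G = -29/296 - 16/G)
p = -41958139/4440 (p = (-29/296 - 16/(-15)) - 1*9451 = (-29/296 - 16*(-1/15)) - 9451 = (-29/296 + 16/15) - 9451 = 4301/4440 - 9451 = -41958139/4440 ≈ -9450.0)
√(1129*(-10) + p) = √(1129*(-10) - 41958139/4440) = √(-11290 - 41958139/4440) = √(-92085739/4440) = I*√102215170290/2220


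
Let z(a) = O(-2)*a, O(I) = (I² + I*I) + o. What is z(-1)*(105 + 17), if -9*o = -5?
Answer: -9394/9 ≈ -1043.8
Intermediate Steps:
o = 5/9 (o = -⅑*(-5) = 5/9 ≈ 0.55556)
O(I) = 5/9 + 2*I² (O(I) = (I² + I*I) + 5/9 = (I² + I²) + 5/9 = 2*I² + 5/9 = 5/9 + 2*I²)
z(a) = 77*a/9 (z(a) = (5/9 + 2*(-2)²)*a = (5/9 + 2*4)*a = (5/9 + 8)*a = 77*a/9)
z(-1)*(105 + 17) = ((77/9)*(-1))*(105 + 17) = -77/9*122 = -9394/9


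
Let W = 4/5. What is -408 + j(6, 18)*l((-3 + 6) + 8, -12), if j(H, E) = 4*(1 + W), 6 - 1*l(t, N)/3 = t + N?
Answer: -1284/5 ≈ -256.80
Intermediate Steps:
l(t, N) = 18 - 3*N - 3*t (l(t, N) = 18 - 3*(t + N) = 18 - 3*(N + t) = 18 + (-3*N - 3*t) = 18 - 3*N - 3*t)
W = 4/5 (W = 4*(1/5) = 4/5 ≈ 0.80000)
j(H, E) = 36/5 (j(H, E) = 4*(1 + 4/5) = 4*(9/5) = 36/5)
-408 + j(6, 18)*l((-3 + 6) + 8, -12) = -408 + 36*(18 - 3*(-12) - 3*((-3 + 6) + 8))/5 = -408 + 36*(18 + 36 - 3*(3 + 8))/5 = -408 + 36*(18 + 36 - 3*11)/5 = -408 + 36*(18 + 36 - 33)/5 = -408 + (36/5)*21 = -408 + 756/5 = -1284/5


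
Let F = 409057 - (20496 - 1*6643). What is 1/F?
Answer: 1/395204 ≈ 2.5303e-6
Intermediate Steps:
F = 395204 (F = 409057 - (20496 - 6643) = 409057 - 1*13853 = 409057 - 13853 = 395204)
1/F = 1/395204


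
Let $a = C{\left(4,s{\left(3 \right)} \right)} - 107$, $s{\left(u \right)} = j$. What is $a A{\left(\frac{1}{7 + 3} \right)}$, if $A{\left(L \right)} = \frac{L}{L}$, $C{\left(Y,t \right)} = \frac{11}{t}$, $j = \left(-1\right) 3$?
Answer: $- \frac{332}{3} \approx -110.67$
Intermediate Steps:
$j = -3$
$s{\left(u \right)} = -3$
$A{\left(L \right)} = 1$
$a = - \frac{332}{3}$ ($a = \frac{11}{-3} - 107 = 11 \left(- \frac{1}{3}\right) - 107 = - \frac{11}{3} - 107 = - \frac{332}{3} \approx -110.67$)
$a A{\left(\frac{1}{7 + 3} \right)} = \left(- \frac{332}{3}\right) 1 = - \frac{332}{3}$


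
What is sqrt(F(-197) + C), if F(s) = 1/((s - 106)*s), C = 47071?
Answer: sqrt(167714701765842)/59691 ≈ 216.96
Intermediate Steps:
F(s) = 1/(s*(-106 + s)) (F(s) = 1/((-106 + s)*s) = 1/(s*(-106 + s)))
sqrt(F(-197) + C) = sqrt(1/((-197)*(-106 - 197)) + 47071) = sqrt(-1/197/(-303) + 47071) = sqrt(-1/197*(-1/303) + 47071) = sqrt(1/59691 + 47071) = sqrt(2809715062/59691) = sqrt(167714701765842)/59691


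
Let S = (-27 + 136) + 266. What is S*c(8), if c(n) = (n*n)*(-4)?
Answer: -96000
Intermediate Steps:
c(n) = -4*n**2 (c(n) = n**2*(-4) = -4*n**2)
S = 375 (S = 109 + 266 = 375)
S*c(8) = 375*(-4*8**2) = 375*(-4*64) = 375*(-256) = -96000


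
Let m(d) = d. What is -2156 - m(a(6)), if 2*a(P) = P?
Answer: -2159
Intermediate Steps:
a(P) = P/2
-2156 - m(a(6)) = -2156 - 6/2 = -2156 - 1*3 = -2156 - 3 = -2159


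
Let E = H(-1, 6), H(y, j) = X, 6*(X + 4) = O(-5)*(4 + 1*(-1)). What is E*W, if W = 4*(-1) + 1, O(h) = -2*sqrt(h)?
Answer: 12 + 3*I*sqrt(5) ≈ 12.0 + 6.7082*I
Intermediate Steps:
W = -3 (W = -4 + 1 = -3)
X = -4 - I*sqrt(5) (X = -4 + ((-2*I*sqrt(5))*(4 + 1*(-1)))/6 = -4 + ((-2*I*sqrt(5))*(4 - 1))/6 = -4 + (-2*I*sqrt(5)*3)/6 = -4 + (-6*I*sqrt(5))/6 = -4 - I*sqrt(5) ≈ -4.0 - 2.2361*I)
H(y, j) = -4 - I*sqrt(5)
E = -4 - I*sqrt(5) ≈ -4.0 - 2.2361*I
E*W = (-4 - I*sqrt(5))*(-3) = 12 + 3*I*sqrt(5)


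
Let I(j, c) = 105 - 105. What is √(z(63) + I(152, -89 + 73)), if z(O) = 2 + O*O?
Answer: 19*√11 ≈ 63.016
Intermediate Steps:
I(j, c) = 0
z(O) = 2 + O²
√(z(63) + I(152, -89 + 73)) = √((2 + 63²) + 0) = √((2 + 3969) + 0) = √(3971 + 0) = √3971 = 19*√11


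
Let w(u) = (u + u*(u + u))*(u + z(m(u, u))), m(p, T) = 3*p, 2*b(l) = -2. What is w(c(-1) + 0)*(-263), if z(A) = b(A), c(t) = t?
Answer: 526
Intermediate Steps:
b(l) = -1 (b(l) = (½)*(-2) = -1)
z(A) = -1
w(u) = (-1 + u)*(u + 2*u²) (w(u) = (u + u*(u + u))*(u - 1) = (u + u*(2*u))*(-1 + u) = (u + 2*u²)*(-1 + u) = (-1 + u)*(u + 2*u²))
w(c(-1) + 0)*(-263) = ((-1 + 0)*(-1 - (-1 + 0) + 2*(-1 + 0)²))*(-263) = -(-1 - 1*(-1) + 2*(-1)²)*(-263) = -(-1 + 1 + 2*1)*(-263) = -(-1 + 1 + 2)*(-263) = -1*2*(-263) = -2*(-263) = 526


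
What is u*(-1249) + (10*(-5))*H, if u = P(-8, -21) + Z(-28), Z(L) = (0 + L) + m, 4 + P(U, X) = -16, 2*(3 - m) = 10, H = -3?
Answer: 62600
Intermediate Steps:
m = -2 (m = 3 - ½*10 = 3 - 5 = -2)
P(U, X) = -20 (P(U, X) = -4 - 16 = -20)
Z(L) = -2 + L (Z(L) = (0 + L) - 2 = L - 2 = -2 + L)
u = -50 (u = -20 + (-2 - 28) = -20 - 30 = -50)
u*(-1249) + (10*(-5))*H = -50*(-1249) + (10*(-5))*(-3) = 62450 - 50*(-3) = 62450 + 150 = 62600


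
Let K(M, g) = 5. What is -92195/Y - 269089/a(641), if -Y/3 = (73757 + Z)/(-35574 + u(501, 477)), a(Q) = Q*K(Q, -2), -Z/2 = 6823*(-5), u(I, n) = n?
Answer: -3495085862368/455068335 ≈ -7680.4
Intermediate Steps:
Z = 68230 (Z = -13646*(-5) = -2*(-34115) = 68230)
a(Q) = 5*Q (a(Q) = Q*5 = 5*Q)
Y = 141987/11699 (Y = -3*(73757 + 68230)/(-35574 + 477) = -425961/(-35097) = -425961*(-1)/35097 = -3*(-47329/11699) = 141987/11699 ≈ 12.137)
-92195/Y - 269089/a(641) = -92195/141987/11699 - 269089/(5*641) = -92195*11699/141987 - 269089/3205 = -1078589305/141987 - 269089*1/3205 = -1078589305/141987 - 269089/3205 = -3495085862368/455068335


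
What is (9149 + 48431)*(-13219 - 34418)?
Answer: -2742938460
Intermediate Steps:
(9149 + 48431)*(-13219 - 34418) = 57580*(-47637) = -2742938460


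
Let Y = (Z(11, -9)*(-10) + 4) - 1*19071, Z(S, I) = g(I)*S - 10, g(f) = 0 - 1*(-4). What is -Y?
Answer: 19407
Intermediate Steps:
g(f) = 4 (g(f) = 0 + 4 = 4)
Z(S, I) = -10 + 4*S (Z(S, I) = 4*S - 10 = -10 + 4*S)
Y = -19407 (Y = ((-10 + 4*11)*(-10) + 4) - 1*19071 = ((-10 + 44)*(-10) + 4) - 19071 = (34*(-10) + 4) - 19071 = (-340 + 4) - 19071 = -336 - 19071 = -19407)
-Y = -1*(-19407) = 19407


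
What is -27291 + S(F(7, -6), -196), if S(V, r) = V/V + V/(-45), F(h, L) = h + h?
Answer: -1228064/45 ≈ -27290.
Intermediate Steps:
F(h, L) = 2*h
S(V, r) = 1 - V/45 (S(V, r) = 1 + V*(-1/45) = 1 - V/45)
-27291 + S(F(7, -6), -196) = -27291 + (1 - 2*7/45) = -27291 + (1 - 1/45*14) = -27291 + (1 - 14/45) = -27291 + 31/45 = -1228064/45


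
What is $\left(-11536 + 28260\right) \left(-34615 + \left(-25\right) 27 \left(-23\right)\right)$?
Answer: $-319261160$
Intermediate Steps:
$\left(-11536 + 28260\right) \left(-34615 + \left(-25\right) 27 \left(-23\right)\right) = 16724 \left(-34615 - -15525\right) = 16724 \left(-34615 + 15525\right) = 16724 \left(-19090\right) = -319261160$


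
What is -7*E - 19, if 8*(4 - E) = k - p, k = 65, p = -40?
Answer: 359/8 ≈ 44.875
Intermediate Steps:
E = -73/8 (E = 4 - (65 - 1*(-40))/8 = 4 - (65 + 40)/8 = 4 - ⅛*105 = 4 - 105/8 = -73/8 ≈ -9.1250)
-7*E - 19 = -7*(-73/8) - 19 = 511/8 - 19 = 359/8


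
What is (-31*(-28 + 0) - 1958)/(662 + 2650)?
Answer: -545/1656 ≈ -0.32911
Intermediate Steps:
(-31*(-28 + 0) - 1958)/(662 + 2650) = (-31*(-28) - 1958)/3312 = (868 - 1958)*(1/3312) = -1090*1/3312 = -545/1656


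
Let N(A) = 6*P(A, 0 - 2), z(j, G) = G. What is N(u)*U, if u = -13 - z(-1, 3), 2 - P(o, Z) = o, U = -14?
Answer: -1512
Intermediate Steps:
P(o, Z) = 2 - o
u = -16 (u = -13 - 1*3 = -13 - 3 = -16)
N(A) = 12 - 6*A (N(A) = 6*(2 - A) = 12 - 6*A)
N(u)*U = (12 - 6*(-16))*(-14) = (12 + 96)*(-14) = 108*(-14) = -1512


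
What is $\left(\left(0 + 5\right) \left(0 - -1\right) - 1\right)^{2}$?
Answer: $16$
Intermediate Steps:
$\left(\left(0 + 5\right) \left(0 - -1\right) - 1\right)^{2} = \left(5 \left(0 + 1\right) - 1\right)^{2} = \left(5 \cdot 1 - 1\right)^{2} = \left(5 - 1\right)^{2} = 4^{2} = 16$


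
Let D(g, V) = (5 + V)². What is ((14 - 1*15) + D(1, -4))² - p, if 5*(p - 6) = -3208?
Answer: 3178/5 ≈ 635.60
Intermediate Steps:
p = -3178/5 (p = 6 + (⅕)*(-3208) = 6 - 3208/5 = -3178/5 ≈ -635.60)
((14 - 1*15) + D(1, -4))² - p = ((14 - 1*15) + (5 - 4)²)² - 1*(-3178/5) = ((14 - 15) + 1²)² + 3178/5 = (-1 + 1)² + 3178/5 = 0² + 3178/5 = 0 + 3178/5 = 3178/5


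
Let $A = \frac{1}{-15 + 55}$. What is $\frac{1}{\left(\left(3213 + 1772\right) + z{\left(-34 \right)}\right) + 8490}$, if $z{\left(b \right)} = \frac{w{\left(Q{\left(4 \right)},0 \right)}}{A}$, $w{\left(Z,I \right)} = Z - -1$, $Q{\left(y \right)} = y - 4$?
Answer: $\frac{1}{13515} \approx 7.3992 \cdot 10^{-5}$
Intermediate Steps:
$Q{\left(y \right)} = -4 + y$
$A = \frac{1}{40} \approx 0.025$
$w{\left(Z,I \right)} = 1 + Z$ ($w{\left(Z,I \right)} = Z + 1 = 1 + Z$)
$z{\left(b \right)} = 40$ ($z{\left(b \right)} = \left(1 + \left(-4 + 4\right)\right) \frac{1}{\frac{1}{40}} = \left(1 + 0\right) 40 = 1 \cdot 40 = 40$)
$\frac{1}{\left(\left(3213 + 1772\right) + z{\left(-34 \right)}\right) + 8490} = \frac{1}{\left(\left(3213 + 1772\right) + 40\right) + 8490} = \frac{1}{\left(4985 + 40\right) + 8490} = \frac{1}{5025 + 8490} = \frac{1}{13515}$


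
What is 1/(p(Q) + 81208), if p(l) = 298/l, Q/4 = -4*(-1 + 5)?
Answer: 32/2598507 ≈ 1.2315e-5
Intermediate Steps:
Q = -64 (Q = 4*(-4*(-1 + 5)) = 4*(-4*4) = 4*(-16) = -64)
1/(p(Q) + 81208) = 1/(298/(-64) + 81208) = 1/(298*(-1/64) + 81208) = 1/(-149/32 + 81208) = 1/(2598507/32) = 32/2598507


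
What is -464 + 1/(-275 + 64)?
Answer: -97905/211 ≈ -464.00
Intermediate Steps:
-464 + 1/(-275 + 64) = -464 + 1/(-211) = -464 - 1/211 = -97905/211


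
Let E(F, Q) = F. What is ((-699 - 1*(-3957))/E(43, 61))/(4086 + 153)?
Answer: 362/20253 ≈ 0.017874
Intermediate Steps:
((-699 - 1*(-3957))/E(43, 61))/(4086 + 153) = ((-699 - 1*(-3957))/43)/(4086 + 153) = ((-699 + 3957)*(1/43))/4239 = (3258*(1/43))*(1/4239) = (3258/43)*(1/4239) = 362/20253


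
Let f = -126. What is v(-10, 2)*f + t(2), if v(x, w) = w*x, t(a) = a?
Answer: 2522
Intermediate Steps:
v(-10, 2)*f + t(2) = (2*(-10))*(-126) + 2 = -20*(-126) + 2 = 2520 + 2 = 2522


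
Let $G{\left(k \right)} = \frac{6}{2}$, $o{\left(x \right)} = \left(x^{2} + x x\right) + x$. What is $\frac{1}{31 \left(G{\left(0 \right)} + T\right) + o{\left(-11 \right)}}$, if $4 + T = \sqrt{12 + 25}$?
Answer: $\frac{200}{4443} - \frac{31 \sqrt{37}}{4443} \approx 0.0025736$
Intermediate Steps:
$T = -4 + \sqrt{37}$ ($T = -4 + \sqrt{12 + 25} = -4 + \sqrt{37} \approx 2.0828$)
$o{\left(x \right)} = x + 2 x^{2}$ ($o{\left(x \right)} = \left(x^{2} + x^{2}\right) + x = 2 x^{2} + x = x + 2 x^{2}$)
$G{\left(k \right)} = 3$ ($G{\left(k \right)} = 6 \cdot \frac{1}{2} = 3$)
$\frac{1}{31 \left(G{\left(0 \right)} + T\right) + o{\left(-11 \right)}} = \frac{1}{31 \left(3 - \left(4 - \sqrt{37}\right)\right) - 11 \left(1 + 2 \left(-11\right)\right)} = \frac{1}{31 \left(-1 + \sqrt{37}\right) - 11 \left(1 - 22\right)} = \frac{1}{\left(-31 + 31 \sqrt{37}\right) - -231} = \frac{1}{\left(-31 + 31 \sqrt{37}\right) + 231} = \frac{1}{200 + 31 \sqrt{37}}$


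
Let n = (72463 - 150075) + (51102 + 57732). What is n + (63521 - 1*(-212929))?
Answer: 307672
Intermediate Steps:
n = 31222 (n = -77612 + 108834 = 31222)
n + (63521 - 1*(-212929)) = 31222 + (63521 - 1*(-212929)) = 31222 + (63521 + 212929) = 31222 + 276450 = 307672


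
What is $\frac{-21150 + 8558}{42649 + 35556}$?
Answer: $- \frac{12592}{78205} \approx -0.16101$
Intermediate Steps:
$\frac{-21150 + 8558}{42649 + 35556} = - \frac{12592}{78205}$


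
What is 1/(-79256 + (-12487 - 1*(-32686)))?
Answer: -1/59057 ≈ -1.6933e-5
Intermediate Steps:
1/(-79256 + (-12487 - 1*(-32686))) = 1/(-79256 + (-12487 + 32686)) = 1/(-79256 + 20199) = 1/(-59057) = -1/59057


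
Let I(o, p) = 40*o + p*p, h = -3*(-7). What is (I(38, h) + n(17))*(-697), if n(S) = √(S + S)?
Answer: -1366817 - 697*√34 ≈ -1.3709e+6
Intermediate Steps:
h = 21
n(S) = √2*√S (n(S) = √(2*S) = √2*√S)
I(o, p) = p² + 40*o (I(o, p) = 40*o + p² = p² + 40*o)
(I(38, h) + n(17))*(-697) = ((21² + 40*38) + √2*√17)*(-697) = ((441 + 1520) + √34)*(-697) = (1961 + √34)*(-697) = -1366817 - 697*√34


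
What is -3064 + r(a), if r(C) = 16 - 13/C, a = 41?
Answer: -124981/41 ≈ -3048.3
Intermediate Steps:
r(C) = 16 - 13/C
-3064 + r(a) = -3064 + (16 - 13/41) = -3064 + 643/41 = -124981/41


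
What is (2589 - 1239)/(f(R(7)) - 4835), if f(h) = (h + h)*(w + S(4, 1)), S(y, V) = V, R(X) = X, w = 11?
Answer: -1350/4667 ≈ -0.28927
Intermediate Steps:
f(h) = 24*h (f(h) = (h + h)*(11 + 1) = (2*h)*12 = 24*h)
(2589 - 1239)/(f(R(7)) - 4835) = (2589 - 1239)/(24*7 - 4835) = 1350/(168 - 4835) = 1350/(-4667) = 1350*(-1/4667) = -1350/4667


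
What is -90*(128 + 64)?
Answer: -17280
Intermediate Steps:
-90*(128 + 64) = -90*192 = -17280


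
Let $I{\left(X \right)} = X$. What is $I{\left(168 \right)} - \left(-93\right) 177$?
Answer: $16629$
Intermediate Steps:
$I{\left(168 \right)} - \left(-93\right) 177 = 168 - \left(-93\right) 177 = 168 - -16461 = 168 + 16461 = 16629$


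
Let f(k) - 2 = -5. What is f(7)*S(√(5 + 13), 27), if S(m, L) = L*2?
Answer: -162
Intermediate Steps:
f(k) = -3 (f(k) = 2 - 5 = -3)
S(m, L) = 2*L
f(7)*S(√(5 + 13), 27) = -6*27 = -3*54 = -162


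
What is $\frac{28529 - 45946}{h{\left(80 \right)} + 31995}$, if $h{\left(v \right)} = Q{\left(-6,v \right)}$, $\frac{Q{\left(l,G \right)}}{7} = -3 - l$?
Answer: $- \frac{17417}{32016} \approx -0.54401$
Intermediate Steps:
$Q{\left(l,G \right)} = -21 - 7 l$ ($Q{\left(l,G \right)} = 7 \left(-3 - l\right) = -21 - 7 l$)
$h{\left(v \right)} = 21$ ($h{\left(v \right)} = -21 - -42 = -21 + 42 = 21$)
$\frac{28529 - 45946}{h{\left(80 \right)} + 31995} = \frac{28529 - 45946}{21 + 31995} = - \frac{17417}{32016}$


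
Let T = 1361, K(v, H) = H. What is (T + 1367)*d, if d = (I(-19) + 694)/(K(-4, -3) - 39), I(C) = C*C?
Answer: -1439020/21 ≈ -68525.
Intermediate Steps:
I(C) = C**2
d = -1055/42 (d = ((-19)**2 + 694)/(-3 - 39) = (361 + 694)/(-42) = 1055*(-1/42) = -1055/42 ≈ -25.119)
(T + 1367)*d = (1361 + 1367)*(-1055/42) = 2728*(-1055/42) = -1439020/21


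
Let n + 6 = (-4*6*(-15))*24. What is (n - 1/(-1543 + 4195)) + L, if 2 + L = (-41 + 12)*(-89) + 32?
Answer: 29821739/2652 ≈ 11245.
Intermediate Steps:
n = 8634 (n = -6 + (-4*6*(-15))*24 = -6 - 24*(-15)*24 = -6 + 360*24 = -6 + 8640 = 8634)
L = 2611 (L = -2 + ((-41 + 12)*(-89) + 32) = -2 + (-29*(-89) + 32) = -2 + (2581 + 32) = -2 + 2613 = 2611)
(n - 1/(-1543 + 4195)) + L = (8634 - 1/(-1543 + 4195)) + 2611 = (8634 - 1/2652) + 2611 = 22897367/2652 + 2611 = 29821739/2652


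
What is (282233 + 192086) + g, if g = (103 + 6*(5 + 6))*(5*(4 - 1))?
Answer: 476854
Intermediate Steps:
g = 2535 (g = (103 + 6*11)*(5*3) = (103 + 66)*15 = 169*15 = 2535)
(282233 + 192086) + g = (282233 + 192086) + 2535 = 474319 + 2535 = 476854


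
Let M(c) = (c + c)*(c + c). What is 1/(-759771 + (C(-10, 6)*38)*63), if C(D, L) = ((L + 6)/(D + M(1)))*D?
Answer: -1/711891 ≈ -1.4047e-6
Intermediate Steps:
M(c) = 4*c**2 (M(c) = (2*c)*(2*c) = 4*c**2)
C(D, L) = D*(6 + L)/(4 + D) (C(D, L) = ((L + 6)/(D + 4*1**2))*D = ((6 + L)/(D + 4*1))*D = ((6 + L)/(D + 4))*D = ((6 + L)/(4 + D))*D = D*(6 + L)/(4 + D))
1/(-759771 + (C(-10, 6)*38)*63) = 1/(-759771 + (-10*(6 + 6)/(4 - 10)*38)*63) = 1/(-759771 + (-10*12/(-6)*38)*63) = 1/(-759771 + (-10*(-1/6)*12*38)*63) = 1/(-759771 + (20*38)*63) = 1/(-759771 + 760*63) = 1/(-759771 + 47880) = 1/(-711891) = -1/711891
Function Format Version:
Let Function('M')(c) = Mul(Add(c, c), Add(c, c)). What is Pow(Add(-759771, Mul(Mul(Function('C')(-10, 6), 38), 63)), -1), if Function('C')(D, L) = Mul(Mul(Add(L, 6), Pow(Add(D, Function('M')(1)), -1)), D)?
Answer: Rational(-1, 711891) ≈ -1.4047e-6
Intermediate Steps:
Function('M')(c) = Mul(4, Pow(c, 2)) (Function('M')(c) = Mul(Mul(2, c), Mul(2, c)) = Mul(4, Pow(c, 2)))
Function('C')(D, L) = Mul(D, Pow(Add(4, D), -1), Add(6, L)) (Function('C')(D, L) = Mul(Mul(Add(L, 6), Pow(Add(D, Mul(4, Pow(1, 2))), -1)), D) = Mul(Mul(Add(6, L), Pow(Add(D, Mul(4, 1)), -1)), D) = Mul(Mul(Add(6, L), Pow(Add(D, 4), -1)), D) = Mul(Mul(Add(6, L), Pow(Add(4, D), -1)), D) = Mul(Mul(Pow(Add(4, D), -1), Add(6, L)), D) = Mul(D, Pow(Add(4, D), -1), Add(6, L)))
Pow(Add(-759771, Mul(Mul(Function('C')(-10, 6), 38), 63)), -1) = Pow(Add(-759771, Mul(Mul(Mul(-10, Pow(Add(4, -10), -1), Add(6, 6)), 38), 63)), -1) = Pow(Add(-759771, Mul(Mul(Mul(-10, Pow(-6, -1), 12), 38), 63)), -1) = Pow(Add(-759771, Mul(Mul(Mul(-10, Rational(-1, 6), 12), 38), 63)), -1) = Pow(Add(-759771, Mul(Mul(20, 38), 63)), -1) = Pow(Add(-759771, Mul(760, 63)), -1) = Pow(Add(-759771, 47880), -1) = Pow(-711891, -1) = Rational(-1, 711891)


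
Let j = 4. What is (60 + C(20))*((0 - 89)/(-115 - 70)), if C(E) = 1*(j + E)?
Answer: 7476/185 ≈ 40.411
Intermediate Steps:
C(E) = 4 + E (C(E) = 1*(4 + E) = 4 + E)
(60 + C(20))*((0 - 89)/(-115 - 70)) = (60 + (4 + 20))*((0 - 89)/(-115 - 70)) = (60 + 24)*(-89/(-185)) = 84*(-89*(-1/185)) = 84*(89/185) = 7476/185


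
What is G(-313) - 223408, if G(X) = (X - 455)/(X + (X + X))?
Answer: -69926448/313 ≈ -2.2341e+5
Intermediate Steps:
G(X) = (-455 + X)/(3*X) (G(X) = (-455 + X)/(X + 2*X) = (-455 + X)/((3*X)) = (-455 + X)*(1/(3*X)) = (-455 + X)/(3*X))
G(-313) - 223408 = (⅓)*(-455 - 313)/(-313) - 223408 = (⅓)*(-1/313)*(-768) - 223408 = 256/313 - 223408 = -69926448/313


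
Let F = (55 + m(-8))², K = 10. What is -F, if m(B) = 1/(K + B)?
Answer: -12321/4 ≈ -3080.3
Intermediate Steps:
m(B) = 1/(10 + B)
F = 12321/4 (F = (55 + 1/(10 - 8))² = (55 + 1/2)² = (55 + ½)² = (111/2)² = 12321/4 ≈ 3080.3)
-F = -1*12321/4 = -12321/4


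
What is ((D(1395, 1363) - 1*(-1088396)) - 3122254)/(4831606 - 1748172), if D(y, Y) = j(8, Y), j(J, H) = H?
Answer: -2032495/3083434 ≈ -0.65917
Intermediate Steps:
D(y, Y) = Y
((D(1395, 1363) - 1*(-1088396)) - 3122254)/(4831606 - 1748172) = ((1363 - 1*(-1088396)) - 3122254)/(4831606 - 1748172) = ((1363 + 1088396) - 3122254)/3083434 = (1089759 - 3122254)*(1/3083434) = -2032495*1/3083434 = -2032495/3083434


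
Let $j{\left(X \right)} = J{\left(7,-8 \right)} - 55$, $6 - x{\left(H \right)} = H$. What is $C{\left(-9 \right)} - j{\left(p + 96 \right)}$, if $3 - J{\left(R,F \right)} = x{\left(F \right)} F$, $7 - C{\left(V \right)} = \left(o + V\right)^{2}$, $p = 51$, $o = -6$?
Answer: $-278$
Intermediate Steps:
$x{\left(H \right)} = 6 - H$
$C{\left(V \right)} = 7 - \left(-6 + V\right)^{2}$
$J{\left(R,F \right)} = 3 - F \left(6 - F\right)$ ($J{\left(R,F \right)} = 3 - \left(6 - F\right) F = 3 - F \left(6 - F\right)$)
$j{\left(X \right)} = 60$ ($j{\left(X \right)} = \left(3 - 8 \left(-6 - 8\right)\right) - 55 = \left(3 - -112\right) - 55 = \left(3 + 112\right) - 55 = 115 - 55 = 60$)
$C{\left(-9 \right)} - j{\left(p + 96 \right)} = \left(7 - \left(-6 - 9\right)^{2}\right) - 60 = \left(7 - \left(-15\right)^{2}\right) - 60 = \left(7 - 225\right) - 60 = -218 - 60 = -278$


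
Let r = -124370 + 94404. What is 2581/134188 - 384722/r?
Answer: 25851208991/2010538804 ≈ 12.858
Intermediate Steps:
r = -29966
2581/134188 - 384722/r = 2581/134188 - 384722/(-29966) = 2581*(1/134188) - 384722*(-1/29966) = 2581/134188 + 192361/14983 = 25851208991/2010538804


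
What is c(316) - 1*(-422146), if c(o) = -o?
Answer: 421830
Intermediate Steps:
c(316) - 1*(-422146) = -1*316 - 1*(-422146) = -316 + 422146 = 421830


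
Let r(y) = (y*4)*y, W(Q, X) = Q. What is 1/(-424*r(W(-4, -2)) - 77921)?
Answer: -1/105057 ≈ -9.5186e-6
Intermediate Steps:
r(y) = 4*y² (r(y) = (4*y)*y = 4*y²)
1/(-424*r(W(-4, -2)) - 77921) = 1/(-1696*(-4)² - 77921) = 1/(-1696*16 - 77921) = 1/(-424*64 - 77921) = 1/(-27136 - 77921) = 1/(-105057) = -1/105057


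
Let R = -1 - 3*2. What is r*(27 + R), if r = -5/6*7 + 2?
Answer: -230/3 ≈ -76.667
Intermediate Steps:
r = -23/6 (r = -5*1/6*7 + 2 = -5/6*7 + 2 = -35/6 + 2 = -23/6 ≈ -3.8333)
R = -7 (R = -1 - 6 = -7)
r*(27 + R) = -23*(27 - 7)/6 = -23/6*20 = -230/3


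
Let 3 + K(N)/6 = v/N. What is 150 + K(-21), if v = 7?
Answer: 130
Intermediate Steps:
K(N) = -18 + 42/N (K(N) = -18 + 6*(7/N) = -18 + 42/N)
150 + K(-21) = 150 + (-18 + 42/(-21)) = 150 + (-18 + 42*(-1/21)) = 150 + (-18 - 2) = 150 - 20 = 130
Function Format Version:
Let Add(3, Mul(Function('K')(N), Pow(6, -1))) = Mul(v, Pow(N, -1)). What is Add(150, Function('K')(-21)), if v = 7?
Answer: 130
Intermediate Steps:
Function('K')(N) = Add(-18, Mul(42, Pow(N, -1))) (Function('K')(N) = Add(-18, Mul(6, Mul(7, Pow(N, -1)))) = Add(-18, Mul(42, Pow(N, -1))))
Add(150, Function('K')(-21)) = Add(150, Add(-18, Mul(42, Pow(-21, -1)))) = Add(150, Add(-18, Mul(42, Rational(-1, 21)))) = Add(150, Add(-18, -2)) = Add(150, -20) = 130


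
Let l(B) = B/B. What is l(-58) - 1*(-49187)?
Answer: 49188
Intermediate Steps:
l(B) = 1
l(-58) - 1*(-49187) = 1 - 1*(-49187) = 1 + 49187 = 49188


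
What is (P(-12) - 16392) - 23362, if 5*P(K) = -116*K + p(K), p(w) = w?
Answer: -39478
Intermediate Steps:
P(K) = -23*K (P(K) = (-116*K + K)/5 = (-115*K)/5 = -23*K)
(P(-12) - 16392) - 23362 = (-23*(-12) - 16392) - 23362 = (276 - 16392) - 23362 = -16116 - 23362 = -39478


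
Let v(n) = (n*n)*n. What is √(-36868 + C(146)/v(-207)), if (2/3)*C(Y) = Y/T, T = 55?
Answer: I*√22751698828864335/785565 ≈ 192.01*I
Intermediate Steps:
v(n) = n³ (v(n) = n²*n = n³)
C(Y) = 3*Y/110 (C(Y) = 3*(Y/55)/2 = 3*Y/110)
√(-36868 + C(146)/v(-207)) = √(-36868 + ((3/110)*146)/((-207)³)) = √(-36868 + (219/55)/(-8869743)) = √(-36868 + (219/55)*(-1/8869743)) = √(-36868 - 73/162611955) = √(-5995177557013/162611955) = I*√22751698828864335/785565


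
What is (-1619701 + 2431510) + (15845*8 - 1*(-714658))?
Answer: 1653227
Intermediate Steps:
(-1619701 + 2431510) + (15845*8 - 1*(-714658)) = 811809 + (126760 + 714658) = 811809 + 841418 = 1653227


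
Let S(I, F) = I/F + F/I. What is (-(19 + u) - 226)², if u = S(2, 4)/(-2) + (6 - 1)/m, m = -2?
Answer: 931225/16 ≈ 58202.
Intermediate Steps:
S(I, F) = F/I + I/F
u = -15/4 (u = (4/2 + 2/4)/(-2) + (6 - 1)/(-2) = (4*(½) + 2*(¼))*(-½) + 5*(-½) = (2 + ½)*(-½) - 5/2 = (5/2)*(-½) - 5/2 = -5/4 - 5/2 = -15/4 ≈ -3.7500)
(-(19 + u) - 226)² = (-(19 - 15/4) - 226)² = (-1*61/4 - 226)² = (-61/4 - 226)² = (-965/4)² = 931225/16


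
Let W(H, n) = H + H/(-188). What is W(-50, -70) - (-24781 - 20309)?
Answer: 4233785/94 ≈ 45040.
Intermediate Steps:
W(H, n) = 187*H/188 (W(H, n) = H + H*(-1/188) = H - H/188 = 187*H/188)
W(-50, -70) - (-24781 - 20309) = (187/188)*(-50) - (-24781 - 20309) = -4675/94 - 1*(-45090) = -4675/94 + 45090 = 4233785/94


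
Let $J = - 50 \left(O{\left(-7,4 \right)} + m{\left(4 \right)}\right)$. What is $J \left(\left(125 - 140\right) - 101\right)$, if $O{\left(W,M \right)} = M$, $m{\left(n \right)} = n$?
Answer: $46400$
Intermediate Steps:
$J = -400$ ($J = - 50 \left(4 + 4\right) = \left(-50\right) 8 = -400$)
$J \left(\left(125 - 140\right) - 101\right) = - 400 \left(\left(125 - 140\right) - 101\right) = - 400 \left(-15 - 101\right) = \left(-400\right) \left(-116\right) = 46400$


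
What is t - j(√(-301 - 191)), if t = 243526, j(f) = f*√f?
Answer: 243526 - 2*√2*123^(¾)*I^(3/2) ≈ 2.436e+5 - 73.868*I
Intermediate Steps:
j(f) = f^(3/2)
t - j(√(-301 - 191)) = 243526 - (√(-301 - 191))^(3/2) = 243526 - (√(-492))^(3/2) = 243526 - (2*I*√123)^(3/2) = 243526 - 2*√2*123^(¾)*I^(3/2)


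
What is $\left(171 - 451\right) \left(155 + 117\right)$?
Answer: $-76160$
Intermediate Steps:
$\left(171 - 451\right) \left(155 + 117\right) = \left(-280\right) 272 = -76160$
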